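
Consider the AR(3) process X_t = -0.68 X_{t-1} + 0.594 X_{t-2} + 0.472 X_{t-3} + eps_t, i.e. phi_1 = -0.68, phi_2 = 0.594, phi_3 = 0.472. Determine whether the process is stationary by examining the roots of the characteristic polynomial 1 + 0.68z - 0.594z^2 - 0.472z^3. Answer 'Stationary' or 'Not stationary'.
\text{Stationary}

The AR(p) characteristic polynomial is P(z) = 1 + 0.68z - 0.594z^2 - 0.472z^3.
Stationarity requires all roots to lie outside the unit circle, i.e. |z| > 1 for every root.
Degree 3: look for a simple real root z0 first, then factor out (1 - z/z0) and solve the remaining quadratic.
Testing z0 = 1.25: P(1.25) = 1 + (0.68)(1.25) + (-0.594)(1.25)^2 + (-0.472)(1.25)^3
  = 1 + (0.85) + (-0.928125) + (-0.921875) = 0.  So z_0 = 1.25 is a root, |z_0| = 1.25.
Divide out the factor (1 - 0.8 z) = (1 - z/z0) (since 1/z0 = 0.8):
  P(z) = (1 - 0.8 z)(1 + (1.48) z + (0.59) z^2)
  [check: z-coef 1.48 - (0.8) = 0.68; z^2-coef 0.59 - (0.8)(1.48) = -0.594; z^3-coef -(0.8)(0.59) = -0.472.]
Remaining roots from the quadratic factor 1 + (1.48) z + (0.59) z^2:
  Set 1 + (1.48) z + (0.59) z^2 = 0, i.e. a z^2 + b z + c = 0 with a = 0.59, b = 1.48, c = 1.
  Discriminant D = b^2 - 4ac = (1.48)^2 - 4*(0.59)*1 = 2.1904 - (2.36) = -0.1696.
  D < 0, so the roots are the complex-conjugate pair z = (-b +/- i sqrt(-D)) / (2a) = -1.2542 +/- 0.349i.
  For a conjugate pair |z|^2 = z * conj(z) = (product of roots) = c/a = 1/(0.59) = 1.694915, so |z| = sqrt(1.694915) = 1.3019 for both roots.
Moduli of all roots: 1.2500, 1.3019, 1.3019.
All moduli strictly greater than 1? Yes.
Verdict: Stationary.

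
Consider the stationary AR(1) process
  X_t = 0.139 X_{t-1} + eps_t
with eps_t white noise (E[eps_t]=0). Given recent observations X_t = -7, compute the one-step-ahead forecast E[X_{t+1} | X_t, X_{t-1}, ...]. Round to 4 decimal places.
E[X_{t+1} \mid \mathcal F_t] = -0.9730

For an AR(p) model X_t = c + sum_i phi_i X_{t-i} + eps_t, the
one-step-ahead conditional mean is
  E[X_{t+1} | X_t, ...] = c + sum_i phi_i X_{t+1-i}.
Substitute known values:
  E[X_{t+1} | ...] = (0.139) * (-7)
                   = -0.9730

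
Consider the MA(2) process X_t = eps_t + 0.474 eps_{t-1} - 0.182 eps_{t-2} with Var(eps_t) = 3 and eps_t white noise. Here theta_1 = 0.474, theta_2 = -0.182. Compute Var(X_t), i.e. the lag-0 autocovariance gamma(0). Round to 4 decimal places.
\gamma(0) = 3.7734

For an MA(q) process X_t = eps_t + sum_i theta_i eps_{t-i} with
Var(eps_t) = sigma^2, the variance is
  gamma(0) = sigma^2 * (1 + sum_i theta_i^2).
  sum_i theta_i^2 = (0.474)^2 + (-0.182)^2 = 0.224676 + 0.033124 = 0.2578.
  gamma(0) = 3 * (1 + 0.2578) = 3 * 1.2578 = 3.7734.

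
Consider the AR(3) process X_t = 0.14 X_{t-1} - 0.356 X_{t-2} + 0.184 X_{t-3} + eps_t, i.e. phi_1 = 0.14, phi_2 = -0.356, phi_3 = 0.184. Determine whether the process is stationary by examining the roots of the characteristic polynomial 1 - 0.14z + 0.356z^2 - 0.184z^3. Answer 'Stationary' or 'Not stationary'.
\text{Stationary}

The AR(p) characteristic polynomial is P(z) = 1 - 0.14z + 0.356z^2 - 0.184z^3.
Stationarity requires all roots to lie outside the unit circle, i.e. |z| > 1 for every root.
Degree 3: look for a simple real root z0 first, then factor out (1 - z/z0) and solve the remaining quadratic.
Testing z0 = 2.5: P(2.5) = 1 + (-0.14)(2.5) + (0.356)(2.5)^2 + (-0.184)(2.5)^3
  = 1 + (-0.35) + (2.225) + (-2.875) = 0.  So z_0 = 2.5 is a root, |z_0| = 2.5.
Divide out the factor (1 - 0.4 z) = (1 - z/z0) (since 1/z0 = 0.4):
  P(z) = (1 - 0.4 z)(1 + (0.26) z + (0.46) z^2)
  [check: z-coef 0.26 - (0.4) = -0.14; z^2-coef 0.46 - (0.4)(0.26) = 0.356; z^3-coef -(0.4)(0.46) = -0.184.]
Remaining roots from the quadratic factor 1 + (0.26) z + (0.46) z^2:
  Set 1 + (0.26) z + (0.46) z^2 = 0, i.e. a z^2 + b z + c = 0 with a = 0.46, b = 0.26, c = 1.
  Discriminant D = b^2 - 4ac = (0.26)^2 - 4*(0.46)*1 = 0.0676 - (1.84) = -1.7724.
  D < 0, so the roots are the complex-conjugate pair z = (-b +/- i sqrt(-D)) / (2a) = -0.2826 +/- 1.4471i.
  For a conjugate pair |z|^2 = z * conj(z) = (product of roots) = c/a = 1/(0.46) = 2.173913, so |z| = sqrt(2.173913) = 1.4744 for both roots.
Moduli of all roots: 2.5000, 1.4744, 1.4744.
All moduli strictly greater than 1? Yes.
Verdict: Stationary.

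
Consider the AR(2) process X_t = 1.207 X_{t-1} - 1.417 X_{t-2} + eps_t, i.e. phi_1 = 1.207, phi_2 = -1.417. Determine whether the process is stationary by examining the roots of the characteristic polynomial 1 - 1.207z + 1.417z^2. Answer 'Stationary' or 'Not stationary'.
\text{Not stationary}

The AR(p) characteristic polynomial is P(z) = 1 - 1.207z + 1.417z^2.
Stationarity requires all roots to lie outside the unit circle, i.e. |z| > 1 for every root.
Set 1 + (-1.207) z + (1.417) z^2 = 0, i.e. a z^2 + b z + c = 0 with a = 1.417, b = -1.207, c = 1.
Discriminant D = b^2 - 4ac = (-1.207)^2 - 4*(1.417)*1 = 1.456849 - (5.668) = -4.211151.
D < 0, so the roots are the complex-conjugate pair z = (-b +/- i sqrt(-D)) / (2a) = 0.4259 +/- 0.7241i.
For a conjugate pair |z|^2 = z * conj(z) = (product of roots) = c/a = 1/(1.417) = 0.705716, so |z| = sqrt(0.705716) = 0.8401 for both roots.
Moduli of all roots: 0.8401, 0.8401.
All moduli strictly greater than 1? No.
Verdict: Not stationary.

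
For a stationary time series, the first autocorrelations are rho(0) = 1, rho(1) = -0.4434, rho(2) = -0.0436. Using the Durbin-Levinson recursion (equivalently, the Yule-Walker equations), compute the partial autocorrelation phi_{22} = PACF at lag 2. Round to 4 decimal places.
\phi_{22} = -0.2990

The PACF at lag k is phi_{kk}, the last component of the solution
to the Yule-Walker system G_k phi = r_k where
  (G_k)_{ij} = rho(|i - j|), (r_k)_i = rho(i), i,j = 1..k.
Equivalently, Durbin-Levinson gives phi_{kk} iteratively:
  phi_{11} = rho(1)
  phi_{kk} = [rho(k) - sum_{j=1..k-1} phi_{k-1,j} rho(k-j)]
            / [1 - sum_{j=1..k-1} phi_{k-1,j} rho(j)],
  phi_{k,j} = phi_{k-1,j} - phi_{kk} phi_{k-1,k-j},  j = 1..k-1.
Step k = 1:
  phi_11 = rho(1) = -0.4434.
Step k = 2:
  phi_22 = [rho(2) - phi_11 rho(1)] / [1 - phi_11 rho(1)] = [-0.0436 - (-0.4434)(-0.4434)] / [1 - (-0.4434)(-0.4434)]
         = -0.24020356 / 0.80339644 = -0.299.
Therefore phi_{22} = -0.2990.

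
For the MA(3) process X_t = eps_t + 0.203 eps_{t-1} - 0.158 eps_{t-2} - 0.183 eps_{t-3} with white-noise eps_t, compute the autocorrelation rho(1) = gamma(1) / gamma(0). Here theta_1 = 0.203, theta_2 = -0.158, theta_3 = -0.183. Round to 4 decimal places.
\rho(1) = 0.1817

For an MA(q) process with theta_0 = 1, the autocovariance is
  gamma(k) = sigma^2 * sum_{i=0..q-k} theta_i * theta_{i+k},
and rho(k) = gamma(k) / gamma(0). Sigma^2 cancels.
  numerator   = (1)*(0.203) + (0.203)*(-0.158) + (-0.158)*(-0.183) = 0.19984.
  denominator = (1)^2 + (0.203)^2 + (-0.158)^2 + (-0.183)^2 = 1.099662.
  rho(1) = 0.19984 / 1.099662 = 0.1817.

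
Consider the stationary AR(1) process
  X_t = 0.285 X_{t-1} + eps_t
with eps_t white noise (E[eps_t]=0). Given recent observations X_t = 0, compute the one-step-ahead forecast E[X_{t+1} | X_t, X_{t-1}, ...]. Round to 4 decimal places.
E[X_{t+1} \mid \mathcal F_t] = 0.0000

For an AR(p) model X_t = c + sum_i phi_i X_{t-i} + eps_t, the
one-step-ahead conditional mean is
  E[X_{t+1} | X_t, ...] = c + sum_i phi_i X_{t+1-i}.
Substitute known values:
  E[X_{t+1} | ...] = (0.285) * (0)
                   = 0.0000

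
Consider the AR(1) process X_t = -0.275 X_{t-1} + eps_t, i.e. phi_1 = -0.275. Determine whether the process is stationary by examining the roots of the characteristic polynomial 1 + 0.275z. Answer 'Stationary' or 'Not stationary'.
\text{Stationary}

The AR(p) characteristic polynomial is P(z) = 1 + 0.275z.
Stationarity requires all roots to lie outside the unit circle, i.e. |z| > 1 for every root.
This is linear in z: 1 + (0.275) z = 0  =>  z = -1/(0.275) = -3.636364,  |z| = 3.636364.
Moduli of all roots: 3.6364.
All moduli strictly greater than 1? Yes.
Verdict: Stationary.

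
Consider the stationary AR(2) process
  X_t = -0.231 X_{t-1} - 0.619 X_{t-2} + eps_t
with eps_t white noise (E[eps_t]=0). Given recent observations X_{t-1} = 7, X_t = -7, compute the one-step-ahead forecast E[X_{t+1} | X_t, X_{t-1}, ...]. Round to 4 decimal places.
E[X_{t+1} \mid \mathcal F_t] = -2.7160

For an AR(p) model X_t = c + sum_i phi_i X_{t-i} + eps_t, the
one-step-ahead conditional mean is
  E[X_{t+1} | X_t, ...] = c + sum_i phi_i X_{t+1-i}.
Substitute known values:
  E[X_{t+1} | ...] = (-0.231) * (-7) + (-0.619) * (7)
                   = -2.7160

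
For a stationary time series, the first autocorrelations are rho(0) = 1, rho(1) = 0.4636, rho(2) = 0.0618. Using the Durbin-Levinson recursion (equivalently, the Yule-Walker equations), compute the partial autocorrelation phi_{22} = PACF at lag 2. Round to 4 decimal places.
\phi_{22} = -0.1950

The PACF at lag k is phi_{kk}, the last component of the solution
to the Yule-Walker system G_k phi = r_k where
  (G_k)_{ij} = rho(|i - j|), (r_k)_i = rho(i), i,j = 1..k.
Equivalently, Durbin-Levinson gives phi_{kk} iteratively:
  phi_{11} = rho(1)
  phi_{kk} = [rho(k) - sum_{j=1..k-1} phi_{k-1,j} rho(k-j)]
            / [1 - sum_{j=1..k-1} phi_{k-1,j} rho(j)],
  phi_{k,j} = phi_{k-1,j} - phi_{kk} phi_{k-1,k-j},  j = 1..k-1.
Step k = 1:
  phi_11 = rho(1) = 0.4636.
Step k = 2:
  phi_22 = [rho(2) - phi_11 rho(1)] / [1 - phi_11 rho(1)] = [0.0618 - (0.4636)(0.4636)] / [1 - (0.4636)(0.4636)]
         = -0.15312496 / 0.78507504 = -0.195.
Therefore phi_{22} = -0.1950.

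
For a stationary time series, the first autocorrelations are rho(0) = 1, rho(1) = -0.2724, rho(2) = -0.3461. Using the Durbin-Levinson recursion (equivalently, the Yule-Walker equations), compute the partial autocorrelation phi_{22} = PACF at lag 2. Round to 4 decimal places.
\phi_{22} = -0.4540

The PACF at lag k is phi_{kk}, the last component of the solution
to the Yule-Walker system G_k phi = r_k where
  (G_k)_{ij} = rho(|i - j|), (r_k)_i = rho(i), i,j = 1..k.
Equivalently, Durbin-Levinson gives phi_{kk} iteratively:
  phi_{11} = rho(1)
  phi_{kk} = [rho(k) - sum_{j=1..k-1} phi_{k-1,j} rho(k-j)]
            / [1 - sum_{j=1..k-1} phi_{k-1,j} rho(j)],
  phi_{k,j} = phi_{k-1,j} - phi_{kk} phi_{k-1,k-j},  j = 1..k-1.
Step k = 1:
  phi_11 = rho(1) = -0.2724.
Step k = 2:
  phi_22 = [rho(2) - phi_11 rho(1)] / [1 - phi_11 rho(1)] = [-0.3461 - (-0.2724)(-0.2724)] / [1 - (-0.2724)(-0.2724)]
         = -0.42030176 / 0.92579824 = -0.454.
Therefore phi_{22} = -0.4540.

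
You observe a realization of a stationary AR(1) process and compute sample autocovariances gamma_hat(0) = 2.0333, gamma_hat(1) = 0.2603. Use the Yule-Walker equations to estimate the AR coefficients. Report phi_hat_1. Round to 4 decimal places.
\hat\phi_{1} = 0.1280

The Yule-Walker equations for an AR(p) process read, in matrix form,
  Gamma_p phi = r_p,   with   (Gamma_p)_{ij} = gamma(|i - j|),
                       (r_p)_i = gamma(i),   i,j = 1..p.
Substitute the sample gammas (Toeplitz matrix and right-hand side of size 1):
  Gamma_p = [[2.0333]]
  r_p     = [0.2603]
With p = 1 this is the single equation gamma(0) phi_1 = gamma(1):
  phi_hat_1 = gamma(1) / gamma(0) = 0.2603 / 2.0333 = 0.1280.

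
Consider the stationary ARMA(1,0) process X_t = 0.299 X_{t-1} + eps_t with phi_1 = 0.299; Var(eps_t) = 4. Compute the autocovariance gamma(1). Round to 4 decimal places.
\gamma(1) = 1.3134

Multiply the model equation by X_{t-k} and take expectations. With theta_0 = psi_0 = 1 and psi_j the MA(infinity) weights, this gives
  gamma(k) - sum_i phi_i gamma(k-i) = c_k,
  c_k = sigma^2 * sum_{j=k..q} theta_j psi_{j-k}   (c_k = 0 for k > q),
using gamma(-m) = gamma(m).
Pure AR (q = 0): c_0 = sigma^2 = 4, c_k = 0 for k >= 1.
Equations for k = 0 and k = 1 (AR order 1):
  gamma(0) = phi_1 gamma(1) + c_0
  gamma(1) = phi_1 gamma(0) + c_1
Substituting the second into the first: gamma(0) (1 - phi_1^2) = c_0 + phi_1 c_1, so
  gamma(0) = c_0 / (1 - phi_1^2) = 4 / (1 - (0.299)^2) = 4 / 0.910599 = 4.392713.
  gamma(1) = phi_1 gamma(0) = (0.299)(4.392713) = 1.313421.
Therefore gamma(1) = 1.3134 (to 4 decimal places).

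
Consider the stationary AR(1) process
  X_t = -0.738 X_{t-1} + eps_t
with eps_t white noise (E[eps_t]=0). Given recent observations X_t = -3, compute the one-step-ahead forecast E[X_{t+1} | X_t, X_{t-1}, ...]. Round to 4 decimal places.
E[X_{t+1} \mid \mathcal F_t] = 2.2140

For an AR(p) model X_t = c + sum_i phi_i X_{t-i} + eps_t, the
one-step-ahead conditional mean is
  E[X_{t+1} | X_t, ...] = c + sum_i phi_i X_{t+1-i}.
Substitute known values:
  E[X_{t+1} | ...] = (-0.738) * (-3)
                   = 2.2140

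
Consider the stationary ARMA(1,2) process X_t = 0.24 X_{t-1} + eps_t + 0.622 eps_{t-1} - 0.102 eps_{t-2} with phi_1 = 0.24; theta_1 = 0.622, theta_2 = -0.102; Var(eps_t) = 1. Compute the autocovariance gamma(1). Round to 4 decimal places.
\gamma(1) = 0.9552

Multiply the model equation by X_{t-k} and take expectations. With theta_0 = psi_0 = 1 and psi_j the MA(infinity) weights, this gives
  gamma(k) - sum_i phi_i gamma(k-i) = c_k,
  c_k = sigma^2 * sum_{j=k..q} theta_j psi_{j-k}   (c_k = 0 for k > q),
using gamma(-m) = gamma(m).
psi-weights needed (psi_j = theta_j + sum_i phi_i psi_{j-i}):
  psi_1 = theta_1 + phi_1 = 0.622 + (0.24) = 0.862
  psi_2 = theta_2 + phi_1 psi_1 = -0.102 + (0.24)(0.862) = 0.10488
Right-hand sides:
  c_0 = sigma^2 (1 + theta_1 psi_1 + theta_2 psi_2) = 1 * (1 + (0.622)(0.862) + (-0.102)(0.10488)) = 1 * 1.525466 = 1.525466
  c_1 = sigma^2 (theta_1 + theta_2 psi_1) = 1 * (0.622 + (-0.102)(0.862)) = 0.534076
  c_2 = sigma^2 theta_2 = 1 * (-0.102) = -0.102
Equations for k = 0 and k = 1 (AR order 1):
  gamma(0) = phi_1 gamma(1) + c_0
  gamma(1) = phi_1 gamma(0) + c_1
Substituting the second into the first: gamma(0) (1 - phi_1^2) = c_0 + phi_1 c_1, so
  gamma(0) = (c_0 + phi_1 c_1) / (1 - phi_1^2) = (1.525466 + (0.24)(0.534076)) / (1 - (0.24)^2) = 1.653644 / 0.9424 = 1.754716.
  gamma(1) = phi_1 gamma(0) + c_1 = (0.24)(1.754716) + (0.534076) = 0.955208.
Therefore gamma(1) = 0.9552 (to 4 decimal places).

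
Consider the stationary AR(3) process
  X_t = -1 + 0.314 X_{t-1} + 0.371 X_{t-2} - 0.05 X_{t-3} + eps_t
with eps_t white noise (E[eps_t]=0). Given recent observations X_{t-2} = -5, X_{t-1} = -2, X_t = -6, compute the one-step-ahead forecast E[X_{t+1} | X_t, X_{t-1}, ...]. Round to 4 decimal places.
E[X_{t+1} \mid \mathcal F_t] = -3.3760

For an AR(p) model X_t = c + sum_i phi_i X_{t-i} + eps_t, the
one-step-ahead conditional mean is
  E[X_{t+1} | X_t, ...] = c + sum_i phi_i X_{t+1-i}.
Substitute known values:
  E[X_{t+1} | ...] = -1 + (0.314) * (-6) + (0.371) * (-2) + (-0.05) * (-5)
                   = -3.3760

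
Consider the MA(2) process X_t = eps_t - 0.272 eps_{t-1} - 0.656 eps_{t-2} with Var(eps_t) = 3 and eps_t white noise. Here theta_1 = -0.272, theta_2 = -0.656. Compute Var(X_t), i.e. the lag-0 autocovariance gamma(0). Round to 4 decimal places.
\gamma(0) = 4.5130

For an MA(q) process X_t = eps_t + sum_i theta_i eps_{t-i} with
Var(eps_t) = sigma^2, the variance is
  gamma(0) = sigma^2 * (1 + sum_i theta_i^2).
  sum_i theta_i^2 = (-0.272)^2 + (-0.656)^2 = 0.073984 + 0.430336 = 0.50432.
  gamma(0) = 3 * (1 + 0.50432) = 3 * 1.50432 = 4.51296, which rounds to 4.5130.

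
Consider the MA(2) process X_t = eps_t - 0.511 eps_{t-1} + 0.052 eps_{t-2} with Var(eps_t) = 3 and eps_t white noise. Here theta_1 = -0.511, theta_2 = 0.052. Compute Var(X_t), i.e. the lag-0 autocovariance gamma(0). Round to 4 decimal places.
\gamma(0) = 3.7915

For an MA(q) process X_t = eps_t + sum_i theta_i eps_{t-i} with
Var(eps_t) = sigma^2, the variance is
  gamma(0) = sigma^2 * (1 + sum_i theta_i^2).
  sum_i theta_i^2 = (-0.511)^2 + (0.052)^2 = 0.261121 + 0.002704 = 0.263825.
  gamma(0) = 3 * (1 + 0.263825) = 3 * 1.263825 = 3.791475, which rounds to 3.7915.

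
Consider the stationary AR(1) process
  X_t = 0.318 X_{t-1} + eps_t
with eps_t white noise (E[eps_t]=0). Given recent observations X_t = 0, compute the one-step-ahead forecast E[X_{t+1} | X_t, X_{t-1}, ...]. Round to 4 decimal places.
E[X_{t+1} \mid \mathcal F_t] = 0.0000

For an AR(p) model X_t = c + sum_i phi_i X_{t-i} + eps_t, the
one-step-ahead conditional mean is
  E[X_{t+1} | X_t, ...] = c + sum_i phi_i X_{t+1-i}.
Substitute known values:
  E[X_{t+1} | ...] = (0.318) * (0)
                   = 0.0000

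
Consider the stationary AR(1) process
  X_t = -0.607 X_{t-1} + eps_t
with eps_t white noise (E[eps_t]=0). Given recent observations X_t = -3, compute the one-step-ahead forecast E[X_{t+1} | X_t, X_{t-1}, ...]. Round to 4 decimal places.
E[X_{t+1} \mid \mathcal F_t] = 1.8210

For an AR(p) model X_t = c + sum_i phi_i X_{t-i} + eps_t, the
one-step-ahead conditional mean is
  E[X_{t+1} | X_t, ...] = c + sum_i phi_i X_{t+1-i}.
Substitute known values:
  E[X_{t+1} | ...] = (-0.607) * (-3)
                   = 1.8210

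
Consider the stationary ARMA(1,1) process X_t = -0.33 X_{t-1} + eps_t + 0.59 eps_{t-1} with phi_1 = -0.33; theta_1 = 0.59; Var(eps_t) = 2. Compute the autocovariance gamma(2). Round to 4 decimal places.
\gamma(2) = -0.1551

Multiply the model equation by X_{t-k} and take expectations. With theta_0 = psi_0 = 1 and psi_j the MA(infinity) weights, this gives
  gamma(k) - sum_i phi_i gamma(k-i) = c_k,
  c_k = sigma^2 * sum_{j=k..q} theta_j psi_{j-k}   (c_k = 0 for k > q),
using gamma(-m) = gamma(m).
psi-weights needed (psi_j = theta_j + sum_i phi_i psi_{j-i}):
  psi_1 = theta_1 + phi_1 = 0.59 + (-0.33) = 0.26
Right-hand sides:
  c_0 = sigma^2 (1 + theta_1 psi_1) = 2 * (1 + (0.59)(0.26)) = 2 * 1.1534 = 2.3068
  c_1 = sigma^2 theta_1 = 2 * (0.59) = 1.18
  c_2 = 0
Equations for k = 0 and k = 1 (AR order 1):
  gamma(0) = phi_1 gamma(1) + c_0
  gamma(1) = phi_1 gamma(0) + c_1
Substituting the second into the first: gamma(0) (1 - phi_1^2) = c_0 + phi_1 c_1, so
  gamma(0) = (c_0 + phi_1 c_1) / (1 - phi_1^2) = (2.3068 + (-0.33)(1.18)) / (1 - (-0.33)^2) = 1.9174 / 0.8911 = 2.151723.
  gamma(1) = phi_1 gamma(0) + c_1 = (-0.33)(2.151723) + (1.18) = 0.469932.
For k = 2 (> q): gamma(2) = phi_1 gamma(1) = (-0.33)(0.469932) = -0.155077.
Therefore gamma(2) = -0.1551 (to 4 decimal places).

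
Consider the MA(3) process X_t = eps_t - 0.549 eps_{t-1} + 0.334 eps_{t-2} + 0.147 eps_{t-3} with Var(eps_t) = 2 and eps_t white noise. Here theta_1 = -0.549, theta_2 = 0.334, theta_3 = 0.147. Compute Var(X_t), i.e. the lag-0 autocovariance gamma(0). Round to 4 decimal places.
\gamma(0) = 2.8691

For an MA(q) process X_t = eps_t + sum_i theta_i eps_{t-i} with
Var(eps_t) = sigma^2, the variance is
  gamma(0) = sigma^2 * (1 + sum_i theta_i^2).
  sum_i theta_i^2 = (-0.549)^2 + (0.334)^2 + (0.147)^2 = 0.301401 + 0.111556 + 0.021609 = 0.434566.
  gamma(0) = 2 * (1 + 0.434566) = 2 * 1.434566 = 2.869132, which rounds to 2.8691.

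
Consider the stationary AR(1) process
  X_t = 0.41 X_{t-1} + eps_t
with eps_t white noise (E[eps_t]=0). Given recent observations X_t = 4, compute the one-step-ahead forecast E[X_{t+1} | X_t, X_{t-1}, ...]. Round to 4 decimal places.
E[X_{t+1} \mid \mathcal F_t] = 1.6400

For an AR(p) model X_t = c + sum_i phi_i X_{t-i} + eps_t, the
one-step-ahead conditional mean is
  E[X_{t+1} | X_t, ...] = c + sum_i phi_i X_{t+1-i}.
Substitute known values:
  E[X_{t+1} | ...] = (0.41) * (4)
                   = 1.6400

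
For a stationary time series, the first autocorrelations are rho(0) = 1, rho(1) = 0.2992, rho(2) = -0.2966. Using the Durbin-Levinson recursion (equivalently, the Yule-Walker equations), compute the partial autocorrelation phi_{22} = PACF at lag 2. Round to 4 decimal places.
\phi_{22} = -0.4241

The PACF at lag k is phi_{kk}, the last component of the solution
to the Yule-Walker system G_k phi = r_k where
  (G_k)_{ij} = rho(|i - j|), (r_k)_i = rho(i), i,j = 1..k.
Equivalently, Durbin-Levinson gives phi_{kk} iteratively:
  phi_{11} = rho(1)
  phi_{kk} = [rho(k) - sum_{j=1..k-1} phi_{k-1,j} rho(k-j)]
            / [1 - sum_{j=1..k-1} phi_{k-1,j} rho(j)],
  phi_{k,j} = phi_{k-1,j} - phi_{kk} phi_{k-1,k-j},  j = 1..k-1.
Step k = 1:
  phi_11 = rho(1) = 0.2992.
Step k = 2:
  phi_22 = [rho(2) - phi_11 rho(1)] / [1 - phi_11 rho(1)] = [-0.2966 - (0.2992)(0.2992)] / [1 - (0.2992)(0.2992)]
         = -0.38612064 / 0.91047936 = -0.4241.
Therefore phi_{22} = -0.4241.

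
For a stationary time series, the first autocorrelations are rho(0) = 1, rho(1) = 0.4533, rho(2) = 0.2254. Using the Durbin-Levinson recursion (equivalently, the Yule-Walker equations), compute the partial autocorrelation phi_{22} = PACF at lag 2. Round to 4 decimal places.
\phi_{22} = 0.0251

The PACF at lag k is phi_{kk}, the last component of the solution
to the Yule-Walker system G_k phi = r_k where
  (G_k)_{ij} = rho(|i - j|), (r_k)_i = rho(i), i,j = 1..k.
Equivalently, Durbin-Levinson gives phi_{kk} iteratively:
  phi_{11} = rho(1)
  phi_{kk} = [rho(k) - sum_{j=1..k-1} phi_{k-1,j} rho(k-j)]
            / [1 - sum_{j=1..k-1} phi_{k-1,j} rho(j)],
  phi_{k,j} = phi_{k-1,j} - phi_{kk} phi_{k-1,k-j},  j = 1..k-1.
Step k = 1:
  phi_11 = rho(1) = 0.4533.
Step k = 2:
  phi_22 = [rho(2) - phi_11 rho(1)] / [1 - phi_11 rho(1)] = [0.2254 - (0.4533)(0.4533)] / [1 - (0.4533)(0.4533)]
         = 0.01991911 / 0.79451911 = 0.0251.
Therefore phi_{22} = 0.0251.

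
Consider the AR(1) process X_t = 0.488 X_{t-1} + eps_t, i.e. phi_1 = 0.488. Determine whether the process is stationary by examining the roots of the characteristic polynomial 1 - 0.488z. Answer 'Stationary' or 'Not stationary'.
\text{Stationary}

The AR(p) characteristic polynomial is P(z) = 1 - 0.488z.
Stationarity requires all roots to lie outside the unit circle, i.e. |z| > 1 for every root.
This is linear in z: 1 + (-0.488) z = 0  =>  z = -1/(-0.488) = 2.04918,  |z| = 2.04918.
Moduli of all roots: 2.0492.
All moduli strictly greater than 1? Yes.
Verdict: Stationary.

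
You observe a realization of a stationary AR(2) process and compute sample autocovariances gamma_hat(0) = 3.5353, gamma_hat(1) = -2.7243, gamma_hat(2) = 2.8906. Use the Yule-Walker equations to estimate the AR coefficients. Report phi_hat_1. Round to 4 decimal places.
\hat\phi_{1} = -0.3460

The Yule-Walker equations for an AR(p) process read, in matrix form,
  Gamma_p phi = r_p,   with   (Gamma_p)_{ij} = gamma(|i - j|),
                       (r_p)_i = gamma(i),   i,j = 1..p.
Substitute the sample gammas (Toeplitz matrix and right-hand side of size 2):
  Gamma_p = [[3.5353, -2.7243], [-2.7243, 3.5353]]
  r_p     = [-2.7243, 2.8906]
Written out:
  3.5353 phi_1 - 2.7243 phi_2 = -2.7243
  -2.7243 phi_1 + 3.5353 phi_2 = 2.8906
Solve by Cramer's rule:
  det = gamma(0)^2 - gamma(1)^2 = (3.5353)^2 - (-2.7243)^2 = 12.49834609 - 7.42181049 = 5.0765356
  phi_hat_1 = [gamma(1) gamma(0) - gamma(1) gamma(2)] / det = [(-2.7243)(3.5353) - (-2.7243)(2.8906)] / 5.0765356 = -1.75635621 / 5.0765356 = -0.346
  phi_hat_2 = [gamma(0) gamma(2) - gamma(1)^2] / det = [(3.5353)(2.8906) - (-2.7243)^2] / 5.0765356 = 2.79732769 / 5.0765356 = 0.551
So phi_hat = [-0.3460, 0.5510].
Therefore phi_hat_1 = -0.3460.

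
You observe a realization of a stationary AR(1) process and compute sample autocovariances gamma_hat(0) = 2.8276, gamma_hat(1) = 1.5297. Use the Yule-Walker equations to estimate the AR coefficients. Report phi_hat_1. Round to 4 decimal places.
\hat\phi_{1} = 0.5410

The Yule-Walker equations for an AR(p) process read, in matrix form,
  Gamma_p phi = r_p,   with   (Gamma_p)_{ij} = gamma(|i - j|),
                       (r_p)_i = gamma(i),   i,j = 1..p.
Substitute the sample gammas (Toeplitz matrix and right-hand side of size 1):
  Gamma_p = [[2.8276]]
  r_p     = [1.5297]
With p = 1 this is the single equation gamma(0) phi_1 = gamma(1):
  phi_hat_1 = gamma(1) / gamma(0) = 1.5297 / 2.8276 = 0.5410.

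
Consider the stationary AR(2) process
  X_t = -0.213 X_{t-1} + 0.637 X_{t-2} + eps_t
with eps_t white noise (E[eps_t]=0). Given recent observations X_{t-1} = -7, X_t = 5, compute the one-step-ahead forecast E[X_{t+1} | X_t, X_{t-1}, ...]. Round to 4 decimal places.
E[X_{t+1} \mid \mathcal F_t] = -5.5240

For an AR(p) model X_t = c + sum_i phi_i X_{t-i} + eps_t, the
one-step-ahead conditional mean is
  E[X_{t+1} | X_t, ...] = c + sum_i phi_i X_{t+1-i}.
Substitute known values:
  E[X_{t+1} | ...] = (-0.213) * (5) + (0.637) * (-7)
                   = -5.5240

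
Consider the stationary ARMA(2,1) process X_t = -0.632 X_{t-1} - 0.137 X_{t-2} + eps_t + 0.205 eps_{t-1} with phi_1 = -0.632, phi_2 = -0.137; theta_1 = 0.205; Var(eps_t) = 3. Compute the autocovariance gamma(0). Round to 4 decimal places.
\gamma(0) = 3.6020

Multiply the model equation by X_{t-k} and take expectations. With theta_0 = psi_0 = 1 and psi_j the MA(infinity) weights, this gives
  gamma(k) - sum_i phi_i gamma(k-i) = c_k,
  c_k = sigma^2 * sum_{j=k..q} theta_j psi_{j-k}   (c_k = 0 for k > q),
using gamma(-m) = gamma(m).
psi-weights needed (psi_j = theta_j + sum_i phi_i psi_{j-i}):
  psi_1 = theta_1 + phi_1 = 0.205 + (-0.632) = -0.427
Right-hand sides:
  c_0 = sigma^2 (1 + theta_1 psi_1) = 3 * (1 + (0.205)(-0.427)) = 3 * 0.912465 = 2.737395
  c_1 = sigma^2 theta_1 = 3 * (0.205) = 0.615
  c_2 = 0
Equations for k = 0, 1, 2 (AR order 2, c_2 = 0):
  (E0) gamma(0) = phi_1 gamma(1) + phi_2 gamma(2) + c_0
  (E1) gamma(1) = phi_1 gamma(0) + phi_2 gamma(1) + c_1
  (E2) gamma(2) = phi_1 gamma(1) + phi_2 gamma(0)
From (E1): gamma(1) = A gamma(0) + B with
  A = phi_1 / (1 - phi_2) = -0.632 / 1.137 = -0.555849,   B = c_1 / (1 - phi_2) = 0.615 / 1.137 = 0.540897.
Insert (E2) into (E0): gamma(0) (1 - phi_2^2) = phi_1 (1 + phi_2) gamma(1) + c_0.
  phi_1 (1 + phi_2) = (-0.632)(0.863) = -0.545416,   1 - phi_2^2 = 0.981231.
Replace gamma(1) by A gamma(0) + B and collect gamma(0):
  gamma(0) [0.981231 - (-0.545416)(-0.555849)] = (-0.545416)(0.540897) + 2.737395
  gamma(0) * 0.678062 = 2.442381
  gamma(0) = 2.442381 / 0.678062 = 3.602001.
Therefore gamma(0) = 3.6020 (to 4 decimal places).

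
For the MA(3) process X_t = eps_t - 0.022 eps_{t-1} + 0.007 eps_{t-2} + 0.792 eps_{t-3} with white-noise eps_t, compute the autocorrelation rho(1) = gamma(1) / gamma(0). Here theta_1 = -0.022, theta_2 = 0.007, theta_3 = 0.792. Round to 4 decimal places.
\rho(1) = -0.0102

For an MA(q) process with theta_0 = 1, the autocovariance is
  gamma(k) = sigma^2 * sum_{i=0..q-k} theta_i * theta_{i+k},
and rho(k) = gamma(k) / gamma(0). Sigma^2 cancels.
  numerator   = (1)*(-0.022) + (-0.022)*(0.007) + (0.007)*(0.792) = -0.01661.
  denominator = (1)^2 + (-0.022)^2 + (0.007)^2 + (0.792)^2 = 1.627797.
  rho(1) = -0.01661 / 1.627797 = -0.0102.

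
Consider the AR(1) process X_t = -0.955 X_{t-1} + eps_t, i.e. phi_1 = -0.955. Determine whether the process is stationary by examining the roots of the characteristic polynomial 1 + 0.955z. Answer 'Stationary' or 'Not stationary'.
\text{Stationary}

The AR(p) characteristic polynomial is P(z) = 1 + 0.955z.
Stationarity requires all roots to lie outside the unit circle, i.e. |z| > 1 for every root.
This is linear in z: 1 + (0.955) z = 0  =>  z = -1/(0.955) = -1.04712,  |z| = 1.04712.
Moduli of all roots: 1.0471.
All moduli strictly greater than 1? Yes.
Verdict: Stationary.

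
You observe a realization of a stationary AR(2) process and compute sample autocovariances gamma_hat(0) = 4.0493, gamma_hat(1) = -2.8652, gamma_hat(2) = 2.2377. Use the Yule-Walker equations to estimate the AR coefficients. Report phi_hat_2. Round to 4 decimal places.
\hat\phi_{2} = 0.1040

The Yule-Walker equations for an AR(p) process read, in matrix form,
  Gamma_p phi = r_p,   with   (Gamma_p)_{ij} = gamma(|i - j|),
                       (r_p)_i = gamma(i),   i,j = 1..p.
Substitute the sample gammas (Toeplitz matrix and right-hand side of size 2):
  Gamma_p = [[4.0493, -2.8652], [-2.8652, 4.0493]]
  r_p     = [-2.8652, 2.2377]
Written out:
  4.0493 phi_1 - 2.8652 phi_2 = -2.8652
  -2.8652 phi_1 + 4.0493 phi_2 = 2.2377
Solve by Cramer's rule:
  det = gamma(0)^2 - gamma(1)^2 = (4.0493)^2 - (-2.8652)^2 = 16.39683049 - 8.20937104 = 8.18745945
  phi_hat_1 = [gamma(1) gamma(0) - gamma(1) gamma(2)] / det = [(-2.8652)(4.0493) - (-2.8652)(2.2377)] / 8.18745945 = -5.19059632 / 8.18745945 = -0.634
  phi_hat_2 = [gamma(0) gamma(2) - gamma(1)^2] / det = [(4.0493)(2.2377) - (-2.8652)^2] / 8.18745945 = 0.85174757 / 8.18745945 = 0.104
So phi_hat = [-0.6340, 0.1040].
Therefore phi_hat_2 = 0.1040.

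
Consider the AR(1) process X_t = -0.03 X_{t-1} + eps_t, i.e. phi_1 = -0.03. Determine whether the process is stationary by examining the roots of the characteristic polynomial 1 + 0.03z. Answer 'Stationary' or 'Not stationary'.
\text{Stationary}

The AR(p) characteristic polynomial is P(z) = 1 + 0.03z.
Stationarity requires all roots to lie outside the unit circle, i.e. |z| > 1 for every root.
This is linear in z: 1 + (0.03) z = 0  =>  z = -1/(0.03) = -33.333333,  |z| = 33.333333.
Moduli of all roots: 33.3333.
All moduli strictly greater than 1? Yes.
Verdict: Stationary.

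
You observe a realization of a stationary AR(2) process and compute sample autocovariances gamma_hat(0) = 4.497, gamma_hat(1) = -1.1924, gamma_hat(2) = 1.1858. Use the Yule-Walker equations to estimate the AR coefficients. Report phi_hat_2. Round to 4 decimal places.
\hat\phi_{2} = 0.2080

The Yule-Walker equations for an AR(p) process read, in matrix form,
  Gamma_p phi = r_p,   with   (Gamma_p)_{ij} = gamma(|i - j|),
                       (r_p)_i = gamma(i),   i,j = 1..p.
Substitute the sample gammas (Toeplitz matrix and right-hand side of size 2):
  Gamma_p = [[4.497, -1.1924], [-1.1924, 4.497]]
  r_p     = [-1.1924, 1.1858]
Written out:
  4.497 phi_1 - 1.1924 phi_2 = -1.1924
  -1.1924 phi_1 + 4.497 phi_2 = 1.1858
Solve by Cramer's rule:
  det = gamma(0)^2 - gamma(1)^2 = (4.497)^2 - (-1.1924)^2 = 20.223009 - 1.42181776 = 18.80119124
  phi_hat_1 = [gamma(1) gamma(0) - gamma(1) gamma(2)] / det = [(-1.1924)(4.497) - (-1.1924)(1.1858)] / 18.80119124 = -3.94827488 / 18.80119124 = -0.21
  phi_hat_2 = [gamma(0) gamma(2) - gamma(1)^2] / det = [(4.497)(1.1858) - (-1.1924)^2] / 18.80119124 = 3.91072484 / 18.80119124 = 0.208
So phi_hat = [-0.2100, 0.2080].
Therefore phi_hat_2 = 0.2080.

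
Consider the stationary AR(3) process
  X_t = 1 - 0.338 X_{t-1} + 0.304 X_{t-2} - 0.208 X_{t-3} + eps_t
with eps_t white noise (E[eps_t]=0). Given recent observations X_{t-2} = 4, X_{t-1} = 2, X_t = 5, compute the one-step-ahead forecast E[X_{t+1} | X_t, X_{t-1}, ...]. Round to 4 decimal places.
E[X_{t+1} \mid \mathcal F_t] = -0.9140

For an AR(p) model X_t = c + sum_i phi_i X_{t-i} + eps_t, the
one-step-ahead conditional mean is
  E[X_{t+1} | X_t, ...] = c + sum_i phi_i X_{t+1-i}.
Substitute known values:
  E[X_{t+1} | ...] = 1 + (-0.338) * (5) + (0.304) * (2) + (-0.208) * (4)
                   = -0.9140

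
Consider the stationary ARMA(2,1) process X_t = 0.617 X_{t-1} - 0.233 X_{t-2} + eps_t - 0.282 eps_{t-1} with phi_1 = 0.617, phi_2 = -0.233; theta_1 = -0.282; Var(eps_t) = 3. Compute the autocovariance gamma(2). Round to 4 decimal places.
\gamma(2) = -0.1678

Multiply the model equation by X_{t-k} and take expectations. With theta_0 = psi_0 = 1 and psi_j the MA(infinity) weights, this gives
  gamma(k) - sum_i phi_i gamma(k-i) = c_k,
  c_k = sigma^2 * sum_{j=k..q} theta_j psi_{j-k}   (c_k = 0 for k > q),
using gamma(-m) = gamma(m).
psi-weights needed (psi_j = theta_j + sum_i phi_i psi_{j-i}):
  psi_1 = theta_1 + phi_1 = -0.282 + (0.617) = 0.335
Right-hand sides:
  c_0 = sigma^2 (1 + theta_1 psi_1) = 3 * (1 + (-0.282)(0.335)) = 3 * 0.90553 = 2.71659
  c_1 = sigma^2 theta_1 = 3 * (-0.282) = -0.846
  c_2 = 0
Equations for k = 0, 1, 2 (AR order 2, c_2 = 0):
  (E0) gamma(0) = phi_1 gamma(1) + phi_2 gamma(2) + c_0
  (E1) gamma(1) = phi_1 gamma(0) + phi_2 gamma(1) + c_1
  (E2) gamma(2) = phi_1 gamma(1) + phi_2 gamma(0)
From (E1): gamma(1) = A gamma(0) + B with
  A = phi_1 / (1 - phi_2) = 0.617 / 1.233 = 0.500406,   B = c_1 / (1 - phi_2) = -0.846 / 1.233 = -0.686131.
Insert (E2) into (E0): gamma(0) (1 - phi_2^2) = phi_1 (1 + phi_2) gamma(1) + c_0.
  phi_1 (1 + phi_2) = (0.617)(0.767) = 0.473239,   1 - phi_2^2 = 0.945711.
Replace gamma(1) by A gamma(0) + B and collect gamma(0):
  gamma(0) [0.945711 - (0.473239)(0.500406)] = (0.473239)(-0.686131) + 2.71659
  gamma(0) * 0.7089 = 2.391886
  gamma(0) = 2.391886 / 0.7089 = 3.374083.
  gamma(1) = A gamma(0) + B = (0.500406)(3.374083) + (-0.686131) = 1.002278.
  gamma(2) = phi_1 gamma(1) + phi_2 gamma(0) = (0.617)(1.002278) + (-0.233)(3.374083) = -0.167756.
Therefore gamma(2) = -0.1678 (to 4 decimal places).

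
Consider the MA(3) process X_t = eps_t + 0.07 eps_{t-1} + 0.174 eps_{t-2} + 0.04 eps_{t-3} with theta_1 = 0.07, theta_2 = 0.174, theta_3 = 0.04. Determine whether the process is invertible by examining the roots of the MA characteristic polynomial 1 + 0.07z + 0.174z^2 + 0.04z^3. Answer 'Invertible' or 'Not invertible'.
\text{Invertible}

The MA(q) characteristic polynomial is P(z) = 1 + 0.07z + 0.174z^2 + 0.04z^3.
Invertibility requires all roots to lie outside the unit circle, i.e. |z| > 1 for every root.
Degree 3: look for a simple real root z0 first, then factor out (1 - z/z0) and solve the remaining quadratic.
Testing z0 = -5: P(-5) = 1 + (0.07)(-5) + (0.174)(-5)^2 + (0.04)(-5)^3
  = 1 + (-0.35) + (4.35) + (-5) = 0.  So z_0 = -5 is a root, |z_0| = 5.
Divide out the factor (1 + 0.2 z) = (1 - z/z0) (since 1/z0 = -0.2):
  P(z) = (1 + 0.2 z)(1 + (-0.13) z + (0.2) z^2)
  [check: z-coef -0.13 - (-0.2) = 0.07; z^2-coef 0.2 - (-0.2)(-0.13) = 0.174; z^3-coef -(-0.2)(0.2) = 0.04.]
Remaining roots from the quadratic factor 1 + (-0.13) z + (0.2) z^2:
  Set 1 + (-0.13) z + (0.2) z^2 = 0, i.e. a z^2 + b z + c = 0 with a = 0.2, b = -0.13, c = 1.
  Discriminant D = b^2 - 4ac = (-0.13)^2 - 4*(0.2)*1 = 0.0169 - (0.8) = -0.7831.
  D < 0, so the roots are the complex-conjugate pair z = (-b +/- i sqrt(-D)) / (2a) = 0.325 +/- 2.2123i.
  For a conjugate pair |z|^2 = z * conj(z) = (product of roots) = c/a = 1/(0.2) = 5, so |z| = sqrt(5) = 2.2361 for both roots.
Moduli of all roots: 5.0000, 2.2361, 2.2361.
All moduli strictly greater than 1? Yes.
Verdict: Invertible.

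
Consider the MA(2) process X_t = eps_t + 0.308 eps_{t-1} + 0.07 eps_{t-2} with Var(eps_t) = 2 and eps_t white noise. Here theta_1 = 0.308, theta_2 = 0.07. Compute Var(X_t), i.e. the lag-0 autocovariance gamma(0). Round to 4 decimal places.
\gamma(0) = 2.1995

For an MA(q) process X_t = eps_t + sum_i theta_i eps_{t-i} with
Var(eps_t) = sigma^2, the variance is
  gamma(0) = sigma^2 * (1 + sum_i theta_i^2).
  sum_i theta_i^2 = (0.308)^2 + (0.07)^2 = 0.094864 + 0.0049 = 0.099764.
  gamma(0) = 2 * (1 + 0.099764) = 2 * 1.099764 = 2.199528, which rounds to 2.1995.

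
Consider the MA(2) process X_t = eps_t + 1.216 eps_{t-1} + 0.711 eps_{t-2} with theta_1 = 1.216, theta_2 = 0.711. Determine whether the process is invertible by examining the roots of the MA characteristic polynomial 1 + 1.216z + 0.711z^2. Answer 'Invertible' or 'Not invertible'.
\text{Invertible}

The MA(q) characteristic polynomial is P(z) = 1 + 1.216z + 0.711z^2.
Invertibility requires all roots to lie outside the unit circle, i.e. |z| > 1 for every root.
Set 1 + (1.216) z + (0.711) z^2 = 0, i.e. a z^2 + b z + c = 0 with a = 0.711, b = 1.216, c = 1.
Discriminant D = b^2 - 4ac = (1.216)^2 - 4*(0.711)*1 = 1.478656 - (2.844) = -1.365344.
D < 0, so the roots are the complex-conjugate pair z = (-b +/- i sqrt(-D)) / (2a) = -0.8551 +/- 0.8217i.
For a conjugate pair |z|^2 = z * conj(z) = (product of roots) = c/a = 1/(0.711) = 1.40647, so |z| = sqrt(1.40647) = 1.1859 for both roots.
Moduli of all roots: 1.1859, 1.1859.
All moduli strictly greater than 1? Yes.
Verdict: Invertible.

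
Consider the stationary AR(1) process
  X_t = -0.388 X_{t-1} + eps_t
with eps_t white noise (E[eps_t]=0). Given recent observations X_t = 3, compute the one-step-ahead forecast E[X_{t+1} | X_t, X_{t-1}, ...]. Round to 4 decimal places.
E[X_{t+1} \mid \mathcal F_t] = -1.1640

For an AR(p) model X_t = c + sum_i phi_i X_{t-i} + eps_t, the
one-step-ahead conditional mean is
  E[X_{t+1} | X_t, ...] = c + sum_i phi_i X_{t+1-i}.
Substitute known values:
  E[X_{t+1} | ...] = (-0.388) * (3)
                   = -1.1640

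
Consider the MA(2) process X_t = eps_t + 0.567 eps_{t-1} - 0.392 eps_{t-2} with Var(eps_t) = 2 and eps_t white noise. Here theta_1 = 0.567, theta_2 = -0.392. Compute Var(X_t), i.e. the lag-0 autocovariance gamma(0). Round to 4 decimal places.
\gamma(0) = 2.9503

For an MA(q) process X_t = eps_t + sum_i theta_i eps_{t-i} with
Var(eps_t) = sigma^2, the variance is
  gamma(0) = sigma^2 * (1 + sum_i theta_i^2).
  sum_i theta_i^2 = (0.567)^2 + (-0.392)^2 = 0.321489 + 0.153664 = 0.475153.
  gamma(0) = 2 * (1 + 0.475153) = 2 * 1.475153 = 2.950306, which rounds to 2.9503.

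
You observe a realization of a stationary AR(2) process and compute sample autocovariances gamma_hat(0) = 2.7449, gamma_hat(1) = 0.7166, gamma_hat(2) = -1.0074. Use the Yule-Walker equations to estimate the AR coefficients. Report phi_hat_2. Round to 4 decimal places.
\hat\phi_{2} = -0.4670

The Yule-Walker equations for an AR(p) process read, in matrix form,
  Gamma_p phi = r_p,   with   (Gamma_p)_{ij} = gamma(|i - j|),
                       (r_p)_i = gamma(i),   i,j = 1..p.
Substitute the sample gammas (Toeplitz matrix and right-hand side of size 2):
  Gamma_p = [[2.7449, 0.7166], [0.7166, 2.7449]]
  r_p     = [0.7166, -1.0074]
Written out:
  2.7449 phi_1 + 0.7166 phi_2 = 0.7166
  0.7166 phi_1 + 2.7449 phi_2 = -1.0074
Solve by Cramer's rule:
  det = gamma(0)^2 - gamma(1)^2 = (2.7449)^2 - (0.7166)^2 = 7.53447601 - 0.51351556 = 7.02096045
  phi_hat_1 = [gamma(1) gamma(0) - gamma(1) gamma(2)] / det = [(0.7166)(2.7449) - (0.7166)(-1.0074)] / 7.02096045 = 2.68889818 / 7.02096045 = 0.383
  phi_hat_2 = [gamma(0) gamma(2) - gamma(1)^2] / det = [(2.7449)(-1.0074) - (0.7166)^2] / 7.02096045 = -3.27872782 / 7.02096045 = -0.467
So phi_hat = [0.3830, -0.4670].
Therefore phi_hat_2 = -0.4670.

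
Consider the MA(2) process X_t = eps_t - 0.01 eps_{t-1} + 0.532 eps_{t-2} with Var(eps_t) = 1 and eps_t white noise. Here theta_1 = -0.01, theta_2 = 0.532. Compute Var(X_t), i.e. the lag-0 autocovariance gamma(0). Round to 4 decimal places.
\gamma(0) = 1.2831

For an MA(q) process X_t = eps_t + sum_i theta_i eps_{t-i} with
Var(eps_t) = sigma^2, the variance is
  gamma(0) = sigma^2 * (1 + sum_i theta_i^2).
  sum_i theta_i^2 = (-0.01)^2 + (0.532)^2 = 0.0001 + 0.283024 = 0.283124.
  gamma(0) = 1 * (1 + 0.283124) = 1 * 1.283124 = 1.283124, which rounds to 1.2831.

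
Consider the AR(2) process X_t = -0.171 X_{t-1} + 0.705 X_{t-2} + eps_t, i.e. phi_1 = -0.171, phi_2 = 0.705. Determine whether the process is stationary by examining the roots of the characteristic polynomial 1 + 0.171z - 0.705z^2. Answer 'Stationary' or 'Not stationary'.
\text{Stationary}

The AR(p) characteristic polynomial is P(z) = 1 + 0.171z - 0.705z^2.
Stationarity requires all roots to lie outside the unit circle, i.e. |z| > 1 for every root.
Set 1 + (0.171) z + (-0.705) z^2 = 0, i.e. a z^2 + b z + c = 0 with a = -0.705, b = 0.171, c = 1.
Discriminant D = b^2 - 4ac = (0.171)^2 - 4*(-0.705)*1 = 0.029241 - (-2.82) = 2.849241.
D >= 0, so the roots are real: z = (-b +/- sqrt(D)) / (2a) = (-0.171 +/- 1.687969) / (-1.41).
  z_1 = (-0.171 + 1.687969) / (-1.41) = -1.0759,   |z_1| = 1.0759.
  z_2 = (-0.171 - 1.687969) / (-1.41) = 1.3184,   |z_2| = 1.3184.
Moduli of all roots: 1.0759, 1.3184.
All moduli strictly greater than 1? Yes.
Verdict: Stationary.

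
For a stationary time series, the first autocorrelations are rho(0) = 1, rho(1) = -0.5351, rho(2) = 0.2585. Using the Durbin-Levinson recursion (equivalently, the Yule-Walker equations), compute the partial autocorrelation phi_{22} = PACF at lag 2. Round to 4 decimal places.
\phi_{22} = -0.0390

The PACF at lag k is phi_{kk}, the last component of the solution
to the Yule-Walker system G_k phi = r_k where
  (G_k)_{ij} = rho(|i - j|), (r_k)_i = rho(i), i,j = 1..k.
Equivalently, Durbin-Levinson gives phi_{kk} iteratively:
  phi_{11} = rho(1)
  phi_{kk} = [rho(k) - sum_{j=1..k-1} phi_{k-1,j} rho(k-j)]
            / [1 - sum_{j=1..k-1} phi_{k-1,j} rho(j)],
  phi_{k,j} = phi_{k-1,j} - phi_{kk} phi_{k-1,k-j},  j = 1..k-1.
Step k = 1:
  phi_11 = rho(1) = -0.5351.
Step k = 2:
  phi_22 = [rho(2) - phi_11 rho(1)] / [1 - phi_11 rho(1)] = [0.2585 - (-0.5351)(-0.5351)] / [1 - (-0.5351)(-0.5351)]
         = -0.02783201 / 0.71366799 = -0.039.
Therefore phi_{22} = -0.0390.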